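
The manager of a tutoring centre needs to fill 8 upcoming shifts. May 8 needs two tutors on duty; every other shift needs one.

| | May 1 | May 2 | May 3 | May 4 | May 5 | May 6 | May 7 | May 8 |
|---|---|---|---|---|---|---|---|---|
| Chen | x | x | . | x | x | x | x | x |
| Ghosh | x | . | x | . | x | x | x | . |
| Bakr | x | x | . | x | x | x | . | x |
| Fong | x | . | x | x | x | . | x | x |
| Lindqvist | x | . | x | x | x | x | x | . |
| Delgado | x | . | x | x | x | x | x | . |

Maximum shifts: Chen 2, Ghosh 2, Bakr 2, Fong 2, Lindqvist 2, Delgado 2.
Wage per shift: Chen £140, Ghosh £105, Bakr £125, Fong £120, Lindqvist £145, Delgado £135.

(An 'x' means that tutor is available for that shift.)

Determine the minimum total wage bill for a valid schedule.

£1110

Picking the cheapest available tutor for each shift independently would cost £1015, but that ignores the shift limits.
An optimal schedule: May 1→Delgado, May 2→Bakr, May 3→Ghosh, May 4→Fong, May 5→Chen, May 6→Ghosh, May 7→Delgado, May 8→Fong+Bakr.
Total: 135 + 125 + 105 + 120 + 140 + 105 + 135 + 120 + 125 = £1110.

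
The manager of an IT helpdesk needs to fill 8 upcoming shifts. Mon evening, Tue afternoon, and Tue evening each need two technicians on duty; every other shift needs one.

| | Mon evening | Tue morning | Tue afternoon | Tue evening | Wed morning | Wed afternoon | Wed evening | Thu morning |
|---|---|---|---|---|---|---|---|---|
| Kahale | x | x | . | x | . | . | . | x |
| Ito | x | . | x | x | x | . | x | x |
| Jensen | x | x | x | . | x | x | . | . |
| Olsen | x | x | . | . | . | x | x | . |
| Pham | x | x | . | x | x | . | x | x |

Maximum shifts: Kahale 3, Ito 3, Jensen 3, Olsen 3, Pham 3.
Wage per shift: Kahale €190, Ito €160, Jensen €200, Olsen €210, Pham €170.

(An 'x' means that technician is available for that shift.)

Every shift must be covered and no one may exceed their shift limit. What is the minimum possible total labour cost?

€1960

Tue afternoon can only be covered by Ito and Jensen, so that assignment is forced.
Picking the cheapest available technician for each shift independently would cost €1870, but that ignores the shift limits.
An optimal schedule: Mon evening→Pham+Kahale, Tue morning→Kahale, Tue afternoon→Ito+Jensen, Tue evening→Ito+Pham, Wed morning→Ito, Wed afternoon→Jensen, Wed evening→Pham, Thu morning→Kahale.
Total: 170 + 190 + 190 + 160 + 200 + 160 + 170 + 160 + 200 + 170 + 190 = €1960.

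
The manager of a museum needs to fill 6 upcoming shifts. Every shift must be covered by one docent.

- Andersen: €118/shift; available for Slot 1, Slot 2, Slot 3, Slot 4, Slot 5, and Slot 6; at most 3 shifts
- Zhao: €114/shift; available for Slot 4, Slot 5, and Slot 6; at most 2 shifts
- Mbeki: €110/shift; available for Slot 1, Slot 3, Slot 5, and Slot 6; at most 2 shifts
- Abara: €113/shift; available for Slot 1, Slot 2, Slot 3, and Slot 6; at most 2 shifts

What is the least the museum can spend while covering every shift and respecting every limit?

Picking the cheapest available docent for each shift independently would cost €667, but that ignores the shift limits.
An optimal schedule: Slot 1→Mbeki, Slot 2→Abara, Slot 3→Mbeki, Slot 4→Zhao, Slot 5→Zhao, Slot 6→Abara.
Total: 110 + 113 + 110 + 114 + 114 + 113 = €674.

€674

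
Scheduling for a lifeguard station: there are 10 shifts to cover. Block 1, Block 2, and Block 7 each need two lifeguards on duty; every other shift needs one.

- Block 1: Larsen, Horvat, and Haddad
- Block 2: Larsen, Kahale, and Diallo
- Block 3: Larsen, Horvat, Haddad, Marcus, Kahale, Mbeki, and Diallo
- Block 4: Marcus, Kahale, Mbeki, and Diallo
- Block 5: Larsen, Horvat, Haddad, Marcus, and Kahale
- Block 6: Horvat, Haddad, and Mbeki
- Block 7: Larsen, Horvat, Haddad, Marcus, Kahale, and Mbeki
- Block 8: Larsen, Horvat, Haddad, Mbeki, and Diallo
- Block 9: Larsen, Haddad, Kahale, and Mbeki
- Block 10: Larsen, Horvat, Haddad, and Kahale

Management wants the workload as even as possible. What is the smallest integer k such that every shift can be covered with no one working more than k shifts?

2

With 7 lifeguards and 13 worker-slots to fill, someone must work at least ⌈13/7⌉ = 2 shifts, so k ≥ 2.
k = 2 works: Block 1→Larsen+Horvat, Block 2→Larsen+Kahale, Block 3→Diallo, Block 4→Marcus, Block 5→Marcus, Block 6→Horvat, Block 7→Kahale+Mbeki, Block 8→Mbeki, Block 9→Haddad, Block 10→Haddad.
Loads: Larsen 2, Horvat 2, Haddad 2, Marcus 2, Kahale 2, Mbeki 2, Diallo 1 — all ≤ 2.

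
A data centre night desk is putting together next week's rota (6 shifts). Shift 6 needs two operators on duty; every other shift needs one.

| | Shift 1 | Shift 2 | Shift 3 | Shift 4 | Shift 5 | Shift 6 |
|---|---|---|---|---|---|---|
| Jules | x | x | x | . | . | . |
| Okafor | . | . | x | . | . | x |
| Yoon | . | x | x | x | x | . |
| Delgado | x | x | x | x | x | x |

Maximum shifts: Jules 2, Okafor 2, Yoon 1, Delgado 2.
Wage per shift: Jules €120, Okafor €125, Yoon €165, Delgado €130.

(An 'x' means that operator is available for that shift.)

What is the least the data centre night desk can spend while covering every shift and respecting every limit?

€915

Shift 6 can only be covered by Okafor and Delgado, so that assignment is forced.
Picking the cheapest available operator for each shift independently would cost €875, but that ignores the shift limits.
An optimal schedule: Shift 1→Jules, Shift 2→Jules, Shift 3→Okafor, Shift 4→Yoon, Shift 5→Delgado, Shift 6→Okafor+Delgado.
Total: 120 + 120 + 125 + 165 + 130 + 125 + 130 = €915.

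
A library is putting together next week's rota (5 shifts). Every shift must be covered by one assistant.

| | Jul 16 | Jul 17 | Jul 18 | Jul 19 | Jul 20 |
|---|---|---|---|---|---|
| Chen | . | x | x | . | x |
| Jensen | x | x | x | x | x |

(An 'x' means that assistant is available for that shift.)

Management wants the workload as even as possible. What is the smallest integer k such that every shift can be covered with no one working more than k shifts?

With 2 assistants and 5 worker-slots to fill, someone must work at least ⌈5/2⌉ = 3 shifts, so k ≥ 3.
k = 3 works: Jul 16→Jensen, Jul 17→Chen, Jul 18→Chen, Jul 19→Jensen, Jul 20→Chen.
Loads: Chen 3, Jensen 2 — all ≤ 3.

3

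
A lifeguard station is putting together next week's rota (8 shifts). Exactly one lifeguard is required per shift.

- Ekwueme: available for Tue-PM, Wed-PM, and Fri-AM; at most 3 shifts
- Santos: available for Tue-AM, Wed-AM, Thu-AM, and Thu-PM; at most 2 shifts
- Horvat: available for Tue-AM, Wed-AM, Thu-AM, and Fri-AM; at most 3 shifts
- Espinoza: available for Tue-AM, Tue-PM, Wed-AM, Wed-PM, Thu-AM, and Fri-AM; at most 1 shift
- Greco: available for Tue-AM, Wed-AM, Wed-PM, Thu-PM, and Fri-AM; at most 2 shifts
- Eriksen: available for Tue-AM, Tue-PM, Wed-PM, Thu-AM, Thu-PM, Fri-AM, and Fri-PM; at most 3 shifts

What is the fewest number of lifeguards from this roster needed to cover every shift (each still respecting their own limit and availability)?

8 slots to fill and no one can take more than 3, so at least ⌈8/3⌉ = 3 lifeguards are needed.
Ekwueme, Santos, and Eriksen alone can cover everything: Tue-AM→Santos, Tue-PM→Ekwueme, Wed-AM→Santos, Wed-PM→Ekwueme, Thu-AM→Eriksen, Thu-PM→Eriksen, Fri-AM→Ekwueme, Fri-PM→Eriksen.

3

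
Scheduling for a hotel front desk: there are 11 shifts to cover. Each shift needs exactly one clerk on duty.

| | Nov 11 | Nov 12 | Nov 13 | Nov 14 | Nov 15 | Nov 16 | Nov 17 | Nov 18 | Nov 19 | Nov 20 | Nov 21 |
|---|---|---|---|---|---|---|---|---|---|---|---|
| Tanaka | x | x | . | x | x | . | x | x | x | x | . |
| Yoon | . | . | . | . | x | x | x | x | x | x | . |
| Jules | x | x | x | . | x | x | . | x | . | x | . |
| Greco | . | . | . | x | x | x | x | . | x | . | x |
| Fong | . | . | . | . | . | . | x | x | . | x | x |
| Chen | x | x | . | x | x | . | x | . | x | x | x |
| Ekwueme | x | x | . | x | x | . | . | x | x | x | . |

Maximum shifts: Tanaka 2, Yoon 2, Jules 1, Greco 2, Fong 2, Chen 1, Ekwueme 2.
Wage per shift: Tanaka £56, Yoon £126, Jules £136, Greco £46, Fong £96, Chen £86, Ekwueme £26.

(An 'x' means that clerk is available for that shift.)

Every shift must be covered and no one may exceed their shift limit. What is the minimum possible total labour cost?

Nov 13 can only be covered by Jules, so that assignment is forced.
Picking the cheapest available clerk for each shift independently would cost £456, but that ignores the shift limits.
An optimal schedule: Nov 11→Ekwueme, Nov 12→Ekwueme, Nov 13→Jules, Nov 14→Tanaka, Nov 15→Yoon, Nov 16→Greco, Nov 17→Tanaka, Nov 18→Fong, Nov 19→Chen, Nov 20→Fong, Nov 21→Greco.
Total: 26 + 26 + 136 + 56 + 126 + 46 + 56 + 96 + 86 + 96 + 46 = £796.

£796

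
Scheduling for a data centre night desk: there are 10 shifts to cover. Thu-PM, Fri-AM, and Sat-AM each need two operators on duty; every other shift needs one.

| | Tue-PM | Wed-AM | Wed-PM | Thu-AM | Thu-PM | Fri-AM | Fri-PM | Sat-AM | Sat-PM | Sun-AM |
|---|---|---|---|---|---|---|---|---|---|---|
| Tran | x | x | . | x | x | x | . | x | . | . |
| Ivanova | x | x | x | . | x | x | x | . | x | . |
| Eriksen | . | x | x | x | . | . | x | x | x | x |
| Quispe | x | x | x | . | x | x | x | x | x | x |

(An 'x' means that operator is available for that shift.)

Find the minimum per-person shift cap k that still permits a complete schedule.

4

With 4 operators and 13 worker-slots to fill, someone must work at least ⌈13/4⌉ = 4 shifts, so k ≥ 4.
k = 4 works: Tue-PM→Tran, Wed-AM→Eriksen, Wed-PM→Ivanova, Thu-AM→Tran, Thu-PM→Tran+Ivanova, Fri-AM→Tran+Ivanova, Fri-PM→Ivanova, Sat-AM→Eriksen+Quispe, Sat-PM→Eriksen, Sun-AM→Eriksen.
Loads: Tran 4, Ivanova 4, Eriksen 4, Quispe 1 — all ≤ 4.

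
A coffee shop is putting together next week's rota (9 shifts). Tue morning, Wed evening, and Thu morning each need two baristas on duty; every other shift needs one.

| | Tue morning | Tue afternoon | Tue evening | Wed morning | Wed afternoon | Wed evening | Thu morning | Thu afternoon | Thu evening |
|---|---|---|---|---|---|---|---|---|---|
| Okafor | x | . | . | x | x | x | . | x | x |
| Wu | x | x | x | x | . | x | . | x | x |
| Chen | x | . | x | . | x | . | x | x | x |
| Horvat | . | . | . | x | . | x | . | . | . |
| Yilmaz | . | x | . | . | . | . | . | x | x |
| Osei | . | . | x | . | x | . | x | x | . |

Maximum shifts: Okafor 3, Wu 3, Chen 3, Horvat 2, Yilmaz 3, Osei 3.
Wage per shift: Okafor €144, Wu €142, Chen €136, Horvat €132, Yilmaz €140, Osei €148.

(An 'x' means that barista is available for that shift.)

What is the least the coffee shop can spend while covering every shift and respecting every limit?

€1666

Thu morning can only be covered by Chen and Osei, so that assignment is forced.
Picking the cheapest available barista for each shift independently would cost €1652, but that ignores the shift limits.
An optimal schedule: Tue morning→Chen+Wu, Tue afternoon→Yilmaz, Tue evening→Wu, Wed morning→Horvat, Wed afternoon→Chen, Wed evening→Horvat+Wu, Thu morning→Chen+Osei, Thu afternoon→Yilmaz, Thu evening→Yilmaz.
Total: 136 + 142 + 140 + 142 + 132 + 136 + 132 + 142 + 136 + 148 + 140 + 140 = €1666.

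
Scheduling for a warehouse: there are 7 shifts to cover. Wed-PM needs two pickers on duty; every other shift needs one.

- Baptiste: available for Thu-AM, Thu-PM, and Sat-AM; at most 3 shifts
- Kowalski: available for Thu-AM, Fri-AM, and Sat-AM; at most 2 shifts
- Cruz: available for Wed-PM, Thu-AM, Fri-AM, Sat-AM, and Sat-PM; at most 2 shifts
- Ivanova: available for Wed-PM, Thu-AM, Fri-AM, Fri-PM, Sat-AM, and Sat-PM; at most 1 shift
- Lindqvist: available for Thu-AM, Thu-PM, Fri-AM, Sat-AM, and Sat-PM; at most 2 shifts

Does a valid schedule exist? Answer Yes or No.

Total capacity is 10 and 8 slots are needed, so capacity alone doesn't rule it out.
Shifts {Wed-PM, Fri-PM} need 3 worker-slots in total, but the pickers available for any of those shifts (Cruz and Ivanova) can supply at most 2 among them. So no valid schedule exists.

No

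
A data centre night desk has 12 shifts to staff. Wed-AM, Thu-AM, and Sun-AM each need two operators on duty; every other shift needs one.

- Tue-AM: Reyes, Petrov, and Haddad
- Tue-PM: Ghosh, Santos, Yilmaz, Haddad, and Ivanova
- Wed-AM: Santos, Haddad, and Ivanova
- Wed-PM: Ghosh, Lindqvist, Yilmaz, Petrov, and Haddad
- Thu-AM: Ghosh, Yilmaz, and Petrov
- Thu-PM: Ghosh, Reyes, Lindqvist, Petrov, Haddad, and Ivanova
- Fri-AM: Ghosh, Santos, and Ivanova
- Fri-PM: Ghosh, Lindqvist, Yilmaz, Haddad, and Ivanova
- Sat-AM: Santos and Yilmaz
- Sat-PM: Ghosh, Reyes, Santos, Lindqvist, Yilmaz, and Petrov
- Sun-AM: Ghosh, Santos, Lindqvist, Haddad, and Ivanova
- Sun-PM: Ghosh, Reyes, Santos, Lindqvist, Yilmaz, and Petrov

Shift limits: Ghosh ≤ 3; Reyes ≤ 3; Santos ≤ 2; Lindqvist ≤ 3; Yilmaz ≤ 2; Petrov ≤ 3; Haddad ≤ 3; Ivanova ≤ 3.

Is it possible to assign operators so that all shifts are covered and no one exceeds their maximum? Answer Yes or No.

One valid schedule: Tue-AM→Reyes, Tue-PM→Ghosh, Wed-AM→Santos+Haddad, Wed-PM→Lindqvist, Thu-AM→Ghosh+Yilmaz, Thu-PM→Reyes, Fri-AM→Ghosh, Fri-PM→Lindqvist, Sat-AM→Santos, Sat-PM→Reyes, Sun-AM→Haddad+Ivanova, Sun-PM→Lindqvist.
Loads: Ghosh 3/3, Reyes 3/3, Santos 2/2, Lindqvist 3/3, Yilmaz 1/2, Petrov 0/3, Haddad 2/3, Ivanova 1/3 — all within limits.

Yes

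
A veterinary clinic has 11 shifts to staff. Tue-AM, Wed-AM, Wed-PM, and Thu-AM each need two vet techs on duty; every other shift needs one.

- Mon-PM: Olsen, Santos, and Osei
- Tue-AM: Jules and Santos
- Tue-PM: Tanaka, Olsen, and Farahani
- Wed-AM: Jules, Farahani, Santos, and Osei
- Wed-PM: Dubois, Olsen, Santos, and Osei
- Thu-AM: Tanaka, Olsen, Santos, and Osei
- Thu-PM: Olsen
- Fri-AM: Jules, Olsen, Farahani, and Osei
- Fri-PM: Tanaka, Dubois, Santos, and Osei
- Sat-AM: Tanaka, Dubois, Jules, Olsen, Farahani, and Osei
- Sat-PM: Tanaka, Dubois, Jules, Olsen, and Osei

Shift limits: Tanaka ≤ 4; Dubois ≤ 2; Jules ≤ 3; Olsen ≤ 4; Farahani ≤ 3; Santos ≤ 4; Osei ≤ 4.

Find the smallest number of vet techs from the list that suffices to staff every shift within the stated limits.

4

15 slots to fill and no one can take more than 4, so at least ⌈15/4⌉ = 4 vet techs are needed.
Tanaka, Jules, Olsen, and Santos alone can cover everything: Mon-PM→Olsen, Tue-AM→Jules+Santos, Tue-PM→Tanaka, Wed-AM→Jules+Santos, Wed-PM→Olsen+Santos, Thu-AM→Tanaka+Santos, Thu-PM→Olsen, Fri-AM→Jules, Fri-PM→Tanaka, Sat-AM→Tanaka, Sat-PM→Olsen.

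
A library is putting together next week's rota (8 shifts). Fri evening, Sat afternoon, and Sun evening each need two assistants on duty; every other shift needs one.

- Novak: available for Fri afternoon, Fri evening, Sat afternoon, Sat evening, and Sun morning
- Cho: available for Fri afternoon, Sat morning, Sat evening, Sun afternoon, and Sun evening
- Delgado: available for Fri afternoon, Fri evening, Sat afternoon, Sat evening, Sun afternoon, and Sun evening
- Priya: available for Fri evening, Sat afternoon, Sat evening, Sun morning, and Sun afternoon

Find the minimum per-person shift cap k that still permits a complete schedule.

3

With 4 assistants and 11 worker-slots to fill, someone must work at least ⌈11/4⌉ = 3 shifts, so k ≥ 3.
k = 3 works: Fri afternoon→Novak, Fri evening→Novak+Delgado, Sat morning→Cho, Sat afternoon→Delgado+Priya, Sat evening→Priya, Sun morning→Novak, Sun afternoon→Cho, Sun evening→Cho+Delgado.
Loads: Novak 3, Cho 3, Delgado 3, Priya 2 — all ≤ 3.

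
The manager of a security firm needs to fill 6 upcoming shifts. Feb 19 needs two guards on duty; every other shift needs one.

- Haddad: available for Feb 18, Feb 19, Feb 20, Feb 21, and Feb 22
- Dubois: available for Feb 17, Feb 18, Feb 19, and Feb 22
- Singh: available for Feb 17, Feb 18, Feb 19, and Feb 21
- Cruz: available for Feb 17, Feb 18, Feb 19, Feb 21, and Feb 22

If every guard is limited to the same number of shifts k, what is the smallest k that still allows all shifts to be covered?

2

With 4 guards and 7 worker-slots to fill, someone must work at least ⌈7/4⌉ = 2 shifts, so k ≥ 2.
k = 2 works: Feb 17→Dubois, Feb 18→Singh, Feb 19→Singh+Cruz, Feb 20→Haddad, Feb 21→Haddad, Feb 22→Dubois.
Loads: Haddad 2, Dubois 2, Singh 2, Cruz 1 — all ≤ 2.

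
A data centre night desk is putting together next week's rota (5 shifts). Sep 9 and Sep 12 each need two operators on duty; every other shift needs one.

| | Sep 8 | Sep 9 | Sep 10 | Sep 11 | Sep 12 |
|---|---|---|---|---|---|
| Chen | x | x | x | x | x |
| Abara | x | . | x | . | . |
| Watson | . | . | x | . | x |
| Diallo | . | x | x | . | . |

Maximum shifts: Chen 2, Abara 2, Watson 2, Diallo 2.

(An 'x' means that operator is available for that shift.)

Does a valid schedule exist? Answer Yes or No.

No

Total capacity is 8 and 7 slots are needed, so capacity alone doesn't rule it out.
Shifts {Sep 9, Sep 11, Sep 12} need 5 worker-slots in total, but the operators available for any of those shifts (Chen, Watson, and Diallo) can supply at most 4 among them. So no valid schedule exists.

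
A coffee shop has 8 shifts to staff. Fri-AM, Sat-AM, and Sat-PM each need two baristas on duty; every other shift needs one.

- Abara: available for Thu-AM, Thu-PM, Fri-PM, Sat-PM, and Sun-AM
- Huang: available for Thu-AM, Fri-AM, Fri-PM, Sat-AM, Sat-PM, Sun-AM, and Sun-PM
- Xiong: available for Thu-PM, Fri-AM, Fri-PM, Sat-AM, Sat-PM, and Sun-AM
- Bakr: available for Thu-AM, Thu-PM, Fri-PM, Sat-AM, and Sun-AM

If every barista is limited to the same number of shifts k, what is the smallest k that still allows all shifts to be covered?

3

With 4 baristas and 11 worker-slots to fill, someone must work at least ⌈11/4⌉ = 3 shifts, so k ≥ 3.
k = 3 works: Thu-AM→Abara, Thu-PM→Abara, Fri-AM→Huang+Xiong, Fri-PM→Bakr, Sat-AM→Huang+Xiong, Sat-PM→Abara+Xiong, Sun-AM→Bakr, Sun-PM→Huang.
Loads: Abara 3, Huang 3, Xiong 3, Bakr 2 — all ≤ 3.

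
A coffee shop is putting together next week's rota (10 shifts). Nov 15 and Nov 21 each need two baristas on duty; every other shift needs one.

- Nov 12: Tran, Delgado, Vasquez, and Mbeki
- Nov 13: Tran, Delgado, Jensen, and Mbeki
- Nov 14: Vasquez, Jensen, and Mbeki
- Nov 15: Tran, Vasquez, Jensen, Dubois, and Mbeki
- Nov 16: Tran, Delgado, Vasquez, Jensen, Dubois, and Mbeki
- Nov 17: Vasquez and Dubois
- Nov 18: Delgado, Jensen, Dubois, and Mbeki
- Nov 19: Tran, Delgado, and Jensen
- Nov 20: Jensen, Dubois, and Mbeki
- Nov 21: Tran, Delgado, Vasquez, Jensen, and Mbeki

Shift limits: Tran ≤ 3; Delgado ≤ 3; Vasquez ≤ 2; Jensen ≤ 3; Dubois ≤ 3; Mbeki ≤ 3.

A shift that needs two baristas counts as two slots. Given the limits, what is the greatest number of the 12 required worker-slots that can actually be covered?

12

Total capacity across all baristas is 3+3+2+3+3+3 = 17, and 12 slots are needed, so at most 12 can be filled.
An assignment achieving 12: Nov 12→Tran, Nov 13→Tran, Nov 14→Vasquez, Nov 15→Jensen+Dubois, Nov 16→Delgado, Nov 17→Vasquez, Nov 18→Delgado, Nov 19→Tran, Nov 20→Jensen, Nov 21→Delgado+Jensen.
Loads: Tran 3/3, Delgado 3/3, Vasquez 2/2, Jensen 3/3, Dubois 1/3, Mbeki 0/3.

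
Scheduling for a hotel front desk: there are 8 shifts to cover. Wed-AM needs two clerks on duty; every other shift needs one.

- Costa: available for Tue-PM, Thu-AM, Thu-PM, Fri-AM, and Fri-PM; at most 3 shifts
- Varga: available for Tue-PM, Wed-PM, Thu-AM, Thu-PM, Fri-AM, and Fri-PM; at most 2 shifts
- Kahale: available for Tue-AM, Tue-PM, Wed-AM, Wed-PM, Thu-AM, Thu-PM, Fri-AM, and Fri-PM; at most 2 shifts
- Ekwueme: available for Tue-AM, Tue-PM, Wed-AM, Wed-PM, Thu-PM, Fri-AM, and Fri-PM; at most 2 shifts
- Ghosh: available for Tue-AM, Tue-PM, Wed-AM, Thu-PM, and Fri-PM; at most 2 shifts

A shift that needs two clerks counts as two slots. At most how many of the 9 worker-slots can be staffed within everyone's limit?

Total capacity across all clerks is 3+2+2+2+2 = 11, and 9 slots are needed, so at most 9 can be filled.
An assignment achieving 9: Tue-AM→Kahale, Tue-PM→Costa, Wed-AM→Kahale+Ekwueme, Wed-PM→Varga, Thu-AM→Costa, Thu-PM→Varga, Fri-AM→Costa, Fri-PM→Ekwueme.
Loads: Costa 3/3, Varga 2/2, Kahale 2/2, Ekwueme 2/2, Ghosh 0/2.

9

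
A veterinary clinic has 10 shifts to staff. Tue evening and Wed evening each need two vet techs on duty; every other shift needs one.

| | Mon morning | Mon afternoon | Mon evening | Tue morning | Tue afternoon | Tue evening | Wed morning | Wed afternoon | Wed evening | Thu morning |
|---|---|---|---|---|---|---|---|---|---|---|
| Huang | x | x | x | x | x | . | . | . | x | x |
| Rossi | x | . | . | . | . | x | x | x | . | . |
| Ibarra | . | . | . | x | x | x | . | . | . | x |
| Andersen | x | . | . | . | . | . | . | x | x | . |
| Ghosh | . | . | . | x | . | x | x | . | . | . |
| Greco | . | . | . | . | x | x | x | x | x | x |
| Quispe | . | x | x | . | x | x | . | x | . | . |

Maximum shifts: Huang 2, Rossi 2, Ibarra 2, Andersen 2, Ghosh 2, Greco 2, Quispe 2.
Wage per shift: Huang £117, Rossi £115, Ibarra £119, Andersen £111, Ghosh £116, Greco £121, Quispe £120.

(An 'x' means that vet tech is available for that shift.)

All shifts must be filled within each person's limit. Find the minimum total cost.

£1396

Picking the cheapest available vet tech for each shift independently would cost £1380, but that ignores the shift limits.
An optimal schedule: Mon morning→Andersen, Mon afternoon→Huang, Mon evening→Quispe, Tue morning→Ghosh, Tue afternoon→Ibarra, Tue evening→Ghosh+Quispe, Wed morning→Rossi, Wed afternoon→Rossi, Wed evening→Andersen+Huang, Thu morning→Ibarra.
Total: 111 + 117 + 120 + 116 + 119 + 116 + 120 + 115 + 115 + 111 + 117 + 119 = £1396.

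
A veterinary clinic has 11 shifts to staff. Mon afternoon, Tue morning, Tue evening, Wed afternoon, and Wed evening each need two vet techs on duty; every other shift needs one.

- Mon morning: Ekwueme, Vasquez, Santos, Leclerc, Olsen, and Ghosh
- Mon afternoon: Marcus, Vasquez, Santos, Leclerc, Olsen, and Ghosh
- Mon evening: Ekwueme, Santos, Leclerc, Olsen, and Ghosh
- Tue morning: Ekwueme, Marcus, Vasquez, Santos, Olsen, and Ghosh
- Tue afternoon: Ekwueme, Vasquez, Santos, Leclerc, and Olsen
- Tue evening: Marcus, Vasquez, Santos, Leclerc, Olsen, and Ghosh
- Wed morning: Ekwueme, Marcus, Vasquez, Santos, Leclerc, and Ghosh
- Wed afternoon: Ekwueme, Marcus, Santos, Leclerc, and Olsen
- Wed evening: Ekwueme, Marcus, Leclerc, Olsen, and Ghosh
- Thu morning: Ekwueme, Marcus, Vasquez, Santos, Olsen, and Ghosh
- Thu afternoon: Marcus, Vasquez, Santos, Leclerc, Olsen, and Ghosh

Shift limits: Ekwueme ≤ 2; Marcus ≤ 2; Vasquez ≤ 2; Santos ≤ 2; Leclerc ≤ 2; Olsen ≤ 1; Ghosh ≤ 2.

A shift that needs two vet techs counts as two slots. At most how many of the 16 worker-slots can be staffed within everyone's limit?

Total capacity across all vet techs is 2+2+2+2+2+1+2 = 13, and 16 slots are needed, so at most 13 can be filled.
An assignment achieving 13: Mon morning→Vasquez, Mon afternoon→Vasquez+Santos, Mon evening→Ekwueme, Tue morning→Olsen+Ghosh, Tue afternoon→Ekwueme, Tue evening→Leclerc+Ghosh, Wed afternoon→Marcus+Santos, Wed evening→Marcus+Leclerc.
Loads: Ekwueme 2/2, Marcus 2/2, Vasquez 2/2, Santos 2/2, Leclerc 2/2, Olsen 1/1, Ghosh 2/2.

13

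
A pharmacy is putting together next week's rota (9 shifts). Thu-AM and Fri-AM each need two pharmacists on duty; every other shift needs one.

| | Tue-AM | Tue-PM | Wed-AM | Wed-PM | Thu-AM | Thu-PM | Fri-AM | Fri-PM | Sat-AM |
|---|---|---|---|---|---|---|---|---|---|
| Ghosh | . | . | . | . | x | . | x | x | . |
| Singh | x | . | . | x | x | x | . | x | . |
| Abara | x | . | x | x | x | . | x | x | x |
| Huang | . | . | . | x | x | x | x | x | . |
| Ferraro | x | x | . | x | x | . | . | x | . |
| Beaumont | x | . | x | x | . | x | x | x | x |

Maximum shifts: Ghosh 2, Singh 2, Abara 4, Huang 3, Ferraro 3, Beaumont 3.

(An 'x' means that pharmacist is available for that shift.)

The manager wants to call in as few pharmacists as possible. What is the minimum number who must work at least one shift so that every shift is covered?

11 slots to fill and no one can take more than 4, so at least ⌈11/4⌉ = 3 pharmacists are needed.
Any 3 pharmacists together have capacity at most 4+3+3 = 10 < 11 slots, so 3 can never suffice.
Ghosh, Singh, Abara, and Ferraro alone can cover everything: Tue-AM→Singh, Tue-PM→Ferraro, Wed-AM→Abara, Wed-PM→Abara, Thu-AM→Ghosh+Ferraro, Thu-PM→Singh, Fri-AM→Ghosh+Abara, Fri-PM→Ferraro, Sat-AM→Abara.

4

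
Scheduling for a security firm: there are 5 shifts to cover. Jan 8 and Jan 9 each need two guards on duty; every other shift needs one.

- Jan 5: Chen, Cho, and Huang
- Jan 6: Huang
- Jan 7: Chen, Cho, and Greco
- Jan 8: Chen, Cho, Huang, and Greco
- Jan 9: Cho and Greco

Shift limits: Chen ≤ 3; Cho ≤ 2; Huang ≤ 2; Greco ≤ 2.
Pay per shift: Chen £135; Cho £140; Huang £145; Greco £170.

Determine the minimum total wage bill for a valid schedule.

£1000

Jan 6 can only be covered by Huang, so that assignment is forced.
Jan 9 can only be covered by Cho and Greco, so that assignment is forced.
Picking the cheapest available guard for each shift independently would cost £1000, and that bound is achievable.
An optimal schedule: Jan 5→Chen, Jan 6→Huang, Jan 7→Chen, Jan 8→Chen+Cho, Jan 9→Cho+Greco.
Total: 135 + 145 + 135 + 135 + 140 + 140 + 170 = £1000.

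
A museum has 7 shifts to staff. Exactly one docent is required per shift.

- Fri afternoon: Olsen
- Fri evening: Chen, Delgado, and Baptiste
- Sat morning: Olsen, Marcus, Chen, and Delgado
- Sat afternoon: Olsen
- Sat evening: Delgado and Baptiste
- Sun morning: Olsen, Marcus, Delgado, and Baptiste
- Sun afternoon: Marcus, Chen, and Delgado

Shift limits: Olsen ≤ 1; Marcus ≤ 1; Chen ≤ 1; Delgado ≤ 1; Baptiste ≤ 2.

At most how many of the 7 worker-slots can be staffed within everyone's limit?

6

Total capacity across all docents is 1+1+1+1+2 = 6, and 7 slots are needed, so at most 6 can be filled.
An assignment achieving 6: Fri afternoon→Olsen, Fri evening→Baptiste, Sat morning→Chen, Sat evening→Delgado, Sun morning→Baptiste, Sun afternoon→Marcus.
Loads: Olsen 1/1, Marcus 1/1, Chen 1/1, Delgado 1/1, Baptiste 2/2.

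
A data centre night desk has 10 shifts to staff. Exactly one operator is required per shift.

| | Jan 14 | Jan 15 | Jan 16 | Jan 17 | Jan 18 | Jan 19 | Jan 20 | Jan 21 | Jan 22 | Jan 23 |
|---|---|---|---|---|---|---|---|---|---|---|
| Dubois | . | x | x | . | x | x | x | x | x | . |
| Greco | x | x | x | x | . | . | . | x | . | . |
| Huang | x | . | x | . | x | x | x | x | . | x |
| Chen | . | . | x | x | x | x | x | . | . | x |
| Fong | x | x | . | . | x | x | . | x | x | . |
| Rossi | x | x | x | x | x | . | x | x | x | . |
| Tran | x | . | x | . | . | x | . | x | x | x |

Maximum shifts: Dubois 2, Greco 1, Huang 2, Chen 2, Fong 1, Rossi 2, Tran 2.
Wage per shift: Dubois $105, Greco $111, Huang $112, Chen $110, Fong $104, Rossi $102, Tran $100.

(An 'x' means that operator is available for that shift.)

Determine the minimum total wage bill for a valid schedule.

$1049

Picking the cheapest available operator for each shift independently would cost $1008, but that ignores the shift limits.
An optimal schedule: Jan 14→Fong, Jan 15→Rossi, Jan 16→Chen, Jan 17→Rossi, Jan 18→Dubois, Jan 19→Chen, Jan 20→Dubois, Jan 21→Greco, Jan 22→Tran, Jan 23→Tran.
Total: 104 + 102 + 110 + 102 + 105 + 110 + 105 + 111 + 100 + 100 = $1049.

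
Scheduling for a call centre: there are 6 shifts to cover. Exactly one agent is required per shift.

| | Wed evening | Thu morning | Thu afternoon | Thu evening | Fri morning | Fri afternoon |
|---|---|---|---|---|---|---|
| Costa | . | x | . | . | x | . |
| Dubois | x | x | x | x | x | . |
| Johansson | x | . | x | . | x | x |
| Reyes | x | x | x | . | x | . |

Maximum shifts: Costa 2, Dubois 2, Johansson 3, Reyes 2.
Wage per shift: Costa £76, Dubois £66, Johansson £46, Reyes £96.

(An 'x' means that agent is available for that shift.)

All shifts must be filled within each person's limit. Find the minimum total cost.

£346

Thu evening can only be covered by Dubois, so that assignment is forced.
Fri afternoon can only be covered by Johansson, so that assignment is forced.
Picking the cheapest available agent for each shift independently would cost £316, but that ignores the shift limits.
An optimal schedule: Wed evening→Johansson, Thu morning→Dubois, Thu afternoon→Johansson, Thu evening→Dubois, Fri morning→Costa, Fri afternoon→Johansson.
Total: 46 + 66 + 46 + 66 + 76 + 46 = £346.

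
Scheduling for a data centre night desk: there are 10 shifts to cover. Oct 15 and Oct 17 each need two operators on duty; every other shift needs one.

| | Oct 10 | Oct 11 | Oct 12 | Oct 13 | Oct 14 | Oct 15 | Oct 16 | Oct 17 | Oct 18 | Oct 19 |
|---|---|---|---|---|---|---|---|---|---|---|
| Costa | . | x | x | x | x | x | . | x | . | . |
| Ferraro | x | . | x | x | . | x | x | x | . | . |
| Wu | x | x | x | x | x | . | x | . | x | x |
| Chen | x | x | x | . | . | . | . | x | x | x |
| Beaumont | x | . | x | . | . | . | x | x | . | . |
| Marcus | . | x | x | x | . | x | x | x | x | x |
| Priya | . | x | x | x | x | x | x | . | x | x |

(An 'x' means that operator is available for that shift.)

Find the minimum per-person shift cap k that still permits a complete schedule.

With 7 operators and 12 worker-slots to fill, someone must work at least ⌈12/7⌉ = 2 shifts, so k ≥ 2.
k = 2 works: Oct 10→Ferraro, Oct 11→Costa, Oct 12→Chen, Oct 13→Ferraro, Oct 14→Costa, Oct 15→Marcus+Priya, Oct 16→Beaumont, Oct 17→Chen+Beaumont, Oct 18→Wu, Oct 19→Wu.
Loads: Costa 2, Ferraro 2, Wu 2, Chen 2, Beaumont 2, Marcus 1, Priya 1 — all ≤ 2.

2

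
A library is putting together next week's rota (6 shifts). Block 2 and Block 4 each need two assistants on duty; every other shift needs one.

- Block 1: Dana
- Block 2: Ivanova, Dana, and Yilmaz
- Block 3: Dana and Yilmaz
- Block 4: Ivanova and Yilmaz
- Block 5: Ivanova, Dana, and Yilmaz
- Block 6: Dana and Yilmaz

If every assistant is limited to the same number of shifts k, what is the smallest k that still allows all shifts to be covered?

With 3 assistants and 8 worker-slots to fill, someone must work at least ⌈8/3⌉ = 3 shifts, so k ≥ 3.
k = 3 works: Block 1→Dana, Block 2→Ivanova+Yilmaz, Block 3→Dana, Block 4→Ivanova+Yilmaz, Block 5→Ivanova, Block 6→Dana.
Loads: Ivanova 3, Dana 3, Yilmaz 2 — all ≤ 3.

3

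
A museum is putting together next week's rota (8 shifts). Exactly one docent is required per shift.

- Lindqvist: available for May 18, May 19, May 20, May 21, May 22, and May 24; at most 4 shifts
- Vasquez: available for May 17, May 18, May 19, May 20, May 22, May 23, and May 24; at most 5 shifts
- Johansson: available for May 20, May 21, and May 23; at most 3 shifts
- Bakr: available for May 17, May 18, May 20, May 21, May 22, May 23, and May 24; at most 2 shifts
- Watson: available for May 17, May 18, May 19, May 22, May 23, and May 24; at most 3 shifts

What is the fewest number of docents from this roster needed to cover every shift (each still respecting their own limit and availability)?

8 slots to fill and no one can take more than 5, so at least ⌈8/5⌉ = 2 docents are needed.
Lindqvist and Vasquez alone can cover everything: May 17→Vasquez, May 18→Lindqvist, May 19→Lindqvist, May 20→Lindqvist, May 21→Lindqvist, May 22→Vasquez, May 23→Vasquez, May 24→Vasquez.

2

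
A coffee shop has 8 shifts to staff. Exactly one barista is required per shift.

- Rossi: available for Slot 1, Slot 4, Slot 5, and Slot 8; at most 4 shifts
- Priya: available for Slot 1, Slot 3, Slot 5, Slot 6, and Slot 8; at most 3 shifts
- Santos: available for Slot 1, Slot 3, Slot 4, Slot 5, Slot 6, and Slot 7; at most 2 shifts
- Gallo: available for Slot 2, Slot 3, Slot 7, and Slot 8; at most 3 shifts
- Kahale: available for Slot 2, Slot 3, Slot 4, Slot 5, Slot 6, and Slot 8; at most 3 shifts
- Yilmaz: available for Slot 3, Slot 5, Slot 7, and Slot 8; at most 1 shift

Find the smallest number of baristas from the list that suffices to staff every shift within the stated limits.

8 slots to fill and no one can take more than 4, so at least ⌈8/4⌉ = 2 baristas are needed.
Any 2 baristas together have capacity at most 4+3 = 7 < 8 slots, so 2 can never suffice.
Rossi, Priya, and Gallo alone can cover everything: Slot 1→Rossi, Slot 2→Gallo, Slot 3→Priya, Slot 4→Rossi, Slot 5→Rossi, Slot 6→Priya, Slot 7→Gallo, Slot 8→Rossi.

3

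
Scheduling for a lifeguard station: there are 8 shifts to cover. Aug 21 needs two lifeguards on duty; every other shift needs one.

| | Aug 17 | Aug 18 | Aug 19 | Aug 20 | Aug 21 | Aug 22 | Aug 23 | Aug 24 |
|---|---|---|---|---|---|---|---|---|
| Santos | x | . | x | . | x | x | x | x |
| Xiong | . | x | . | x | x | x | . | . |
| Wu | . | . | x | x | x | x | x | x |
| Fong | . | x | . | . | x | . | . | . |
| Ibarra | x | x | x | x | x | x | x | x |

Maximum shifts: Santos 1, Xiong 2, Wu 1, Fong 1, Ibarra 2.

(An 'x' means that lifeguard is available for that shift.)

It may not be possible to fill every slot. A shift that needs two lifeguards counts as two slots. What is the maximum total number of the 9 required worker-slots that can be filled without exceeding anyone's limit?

Total capacity across all lifeguards is 1+2+1+1+2 = 7, and 9 slots are needed, so at most 7 can be filled.
An assignment achieving 7: Aug 17→Santos, Aug 18→Xiong, Aug 19→Wu, Aug 20→Xiong, Aug 21→Fong, Aug 23→Ibarra, Aug 24→Ibarra.
Loads: Santos 1/1, Xiong 2/2, Wu 1/1, Fong 1/1, Ibarra 2/2.

7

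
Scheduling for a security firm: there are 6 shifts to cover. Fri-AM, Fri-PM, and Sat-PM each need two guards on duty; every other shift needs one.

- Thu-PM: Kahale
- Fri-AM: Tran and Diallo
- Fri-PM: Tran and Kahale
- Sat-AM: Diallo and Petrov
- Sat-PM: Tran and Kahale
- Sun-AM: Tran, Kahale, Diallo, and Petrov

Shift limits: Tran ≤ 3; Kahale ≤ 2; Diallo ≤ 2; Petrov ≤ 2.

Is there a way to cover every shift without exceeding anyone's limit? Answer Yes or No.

Total capacity is 9 and 9 slots are needed, so capacity alone doesn't rule it out.
Shifts {Thu-PM, Fri-PM, Sat-PM} need 5 worker-slots in total, but the guards available for any of those shifts (Tran and Kahale) can supply at most 4 among them. So no valid schedule exists.

No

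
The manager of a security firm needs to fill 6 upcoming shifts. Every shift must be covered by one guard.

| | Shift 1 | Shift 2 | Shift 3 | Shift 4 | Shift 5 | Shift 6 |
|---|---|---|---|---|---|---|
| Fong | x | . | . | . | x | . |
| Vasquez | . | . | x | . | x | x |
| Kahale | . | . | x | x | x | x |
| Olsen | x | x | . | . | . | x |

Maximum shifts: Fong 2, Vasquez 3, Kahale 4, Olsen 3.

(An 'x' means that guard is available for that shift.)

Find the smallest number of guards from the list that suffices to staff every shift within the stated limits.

2

6 slots to fill and no one can take more than 4, so at least ⌈6/4⌉ = 2 guards are needed.
Kahale and Olsen alone can cover everything: Shift 1→Olsen, Shift 2→Olsen, Shift 3→Kahale, Shift 4→Kahale, Shift 5→Kahale, Shift 6→Kahale.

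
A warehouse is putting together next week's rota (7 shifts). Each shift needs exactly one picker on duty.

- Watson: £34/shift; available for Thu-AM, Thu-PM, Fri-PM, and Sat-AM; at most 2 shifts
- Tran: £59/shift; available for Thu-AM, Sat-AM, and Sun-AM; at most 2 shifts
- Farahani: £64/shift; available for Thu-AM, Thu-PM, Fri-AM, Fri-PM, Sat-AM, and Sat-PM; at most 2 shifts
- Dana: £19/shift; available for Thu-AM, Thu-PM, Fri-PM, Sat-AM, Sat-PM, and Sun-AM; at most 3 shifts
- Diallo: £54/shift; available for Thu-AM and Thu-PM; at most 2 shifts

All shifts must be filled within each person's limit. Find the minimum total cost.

Fri-AM can only be covered by Farahani, so that assignment is forced.
Picking the cheapest available picker for each shift independently would cost £178, but that ignores the shift limits.
An optimal schedule: Thu-AM→Diallo, Thu-PM→Watson, Fri-AM→Farahani, Fri-PM→Dana, Sat-AM→Watson, Sat-PM→Dana, Sun-AM→Dana.
Total: 54 + 34 + 64 + 19 + 34 + 19 + 19 = £243.

£243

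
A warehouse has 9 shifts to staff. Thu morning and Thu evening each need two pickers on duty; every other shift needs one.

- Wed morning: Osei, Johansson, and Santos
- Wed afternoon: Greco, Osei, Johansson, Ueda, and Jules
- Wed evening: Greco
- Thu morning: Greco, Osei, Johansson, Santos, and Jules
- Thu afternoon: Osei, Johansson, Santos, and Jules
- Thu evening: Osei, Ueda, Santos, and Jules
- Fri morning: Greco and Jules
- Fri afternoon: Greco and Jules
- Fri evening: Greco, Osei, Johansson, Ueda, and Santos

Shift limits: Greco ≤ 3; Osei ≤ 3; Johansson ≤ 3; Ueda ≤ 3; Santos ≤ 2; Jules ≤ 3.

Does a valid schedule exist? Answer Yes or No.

Yes

Wed evening can only be covered by Greco, so that assignment is forced.
One valid schedule: Wed morning→Osei, Wed afternoon→Osei, Wed evening→Greco, Thu morning→Johansson+Santos, Thu afternoon→Osei, Thu evening→Ueda+Santos, Fri morning→Greco, Fri afternoon→Greco, Fri evening→Johansson.
Loads: Greco 3/3, Osei 3/3, Johansson 2/3, Ueda 1/3, Santos 2/2, Jules 0/3 — all within limits.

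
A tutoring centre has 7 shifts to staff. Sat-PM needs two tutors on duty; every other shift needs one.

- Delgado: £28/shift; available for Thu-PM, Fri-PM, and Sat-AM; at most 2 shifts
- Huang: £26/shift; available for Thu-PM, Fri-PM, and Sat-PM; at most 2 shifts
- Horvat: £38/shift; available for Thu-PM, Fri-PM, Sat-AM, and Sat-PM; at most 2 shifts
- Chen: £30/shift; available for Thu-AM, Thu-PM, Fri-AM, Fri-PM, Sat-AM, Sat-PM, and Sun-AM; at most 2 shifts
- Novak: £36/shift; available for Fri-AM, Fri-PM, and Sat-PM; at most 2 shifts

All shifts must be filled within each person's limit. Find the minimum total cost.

Thu-AM can only be covered by Chen, so that assignment is forced.
Sun-AM can only be covered by Chen, so that assignment is forced.
Picking the cheapest available tutor for each shift independently would cost £226, but that ignores the shift limits.
An optimal schedule: Thu-AM→Chen, Thu-PM→Huang, Fri-AM→Novak, Fri-PM→Delgado, Sat-AM→Delgado, Sat-PM→Huang+Novak, Sun-AM→Chen.
Total: 30 + 26 + 36 + 28 + 28 + 26 + 36 + 30 = £240.

£240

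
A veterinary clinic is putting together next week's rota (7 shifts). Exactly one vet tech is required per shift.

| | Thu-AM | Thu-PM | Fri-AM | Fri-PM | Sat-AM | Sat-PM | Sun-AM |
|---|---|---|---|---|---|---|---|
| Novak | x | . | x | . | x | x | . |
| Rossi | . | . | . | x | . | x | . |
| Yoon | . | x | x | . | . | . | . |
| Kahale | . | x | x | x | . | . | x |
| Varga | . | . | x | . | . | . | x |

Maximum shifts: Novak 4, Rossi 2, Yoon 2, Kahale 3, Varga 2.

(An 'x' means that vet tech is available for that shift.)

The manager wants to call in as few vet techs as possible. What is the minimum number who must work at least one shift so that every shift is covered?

2

7 slots to fill and no one can take more than 4, so at least ⌈7/4⌉ = 2 vet techs are needed.
Novak and Kahale alone can cover everything: Thu-AM→Novak, Thu-PM→Kahale, Fri-AM→Novak, Fri-PM→Kahale, Sat-AM→Novak, Sat-PM→Novak, Sun-AM→Kahale.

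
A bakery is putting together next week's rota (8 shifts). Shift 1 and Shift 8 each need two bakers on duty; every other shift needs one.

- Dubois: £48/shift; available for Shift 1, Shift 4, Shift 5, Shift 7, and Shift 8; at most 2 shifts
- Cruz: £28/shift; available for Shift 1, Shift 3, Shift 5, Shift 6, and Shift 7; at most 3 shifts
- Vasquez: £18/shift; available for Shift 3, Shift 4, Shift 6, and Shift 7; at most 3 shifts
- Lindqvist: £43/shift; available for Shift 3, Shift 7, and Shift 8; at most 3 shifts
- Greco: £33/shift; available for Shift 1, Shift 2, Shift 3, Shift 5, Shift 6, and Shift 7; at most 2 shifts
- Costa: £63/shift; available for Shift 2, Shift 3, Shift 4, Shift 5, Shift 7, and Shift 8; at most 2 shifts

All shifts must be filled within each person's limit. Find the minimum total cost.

£295

Picking the cheapest available baker for each shift independently would cost £285, but that ignores the shift limits.
An optimal schedule: Shift 1→Cruz+Greco, Shift 2→Greco, Shift 3→Vasquez, Shift 4→Vasquez, Shift 5→Cruz, Shift 6→Vasquez, Shift 7→Cruz, Shift 8→Lindqvist+Dubois.
Total: 28 + 33 + 33 + 18 + 18 + 28 + 18 + 28 + 43 + 48 = £295.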